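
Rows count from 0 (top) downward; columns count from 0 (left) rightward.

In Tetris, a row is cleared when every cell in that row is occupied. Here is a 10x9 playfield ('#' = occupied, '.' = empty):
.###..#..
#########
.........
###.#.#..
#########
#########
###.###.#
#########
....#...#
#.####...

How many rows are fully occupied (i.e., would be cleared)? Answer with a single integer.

Check each row:
  row 0: 5 empty cells -> not full
  row 1: 0 empty cells -> FULL (clear)
  row 2: 9 empty cells -> not full
  row 3: 4 empty cells -> not full
  row 4: 0 empty cells -> FULL (clear)
  row 5: 0 empty cells -> FULL (clear)
  row 6: 2 empty cells -> not full
  row 7: 0 empty cells -> FULL (clear)
  row 8: 7 empty cells -> not full
  row 9: 4 empty cells -> not full
Total rows cleared: 4

Answer: 4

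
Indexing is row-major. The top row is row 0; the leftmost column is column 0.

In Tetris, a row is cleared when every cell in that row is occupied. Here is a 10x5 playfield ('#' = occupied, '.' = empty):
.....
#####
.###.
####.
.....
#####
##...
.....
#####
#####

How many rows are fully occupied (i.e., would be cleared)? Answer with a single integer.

Check each row:
  row 0: 5 empty cells -> not full
  row 1: 0 empty cells -> FULL (clear)
  row 2: 2 empty cells -> not full
  row 3: 1 empty cell -> not full
  row 4: 5 empty cells -> not full
  row 5: 0 empty cells -> FULL (clear)
  row 6: 3 empty cells -> not full
  row 7: 5 empty cells -> not full
  row 8: 0 empty cells -> FULL (clear)
  row 9: 0 empty cells -> FULL (clear)
Total rows cleared: 4

Answer: 4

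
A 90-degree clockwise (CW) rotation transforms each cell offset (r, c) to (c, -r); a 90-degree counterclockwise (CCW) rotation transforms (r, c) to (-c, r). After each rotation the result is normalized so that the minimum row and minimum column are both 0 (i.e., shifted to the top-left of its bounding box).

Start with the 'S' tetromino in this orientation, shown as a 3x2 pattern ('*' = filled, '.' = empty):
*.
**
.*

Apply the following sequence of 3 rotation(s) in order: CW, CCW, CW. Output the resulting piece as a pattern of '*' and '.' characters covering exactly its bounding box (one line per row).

Start:
*.
**
.*
After rotation 1 (CW):
.**
**.
After rotation 2 (CCW):
*.
**
.*
After rotation 3 (CW):
.**
**.

Answer: .**
**.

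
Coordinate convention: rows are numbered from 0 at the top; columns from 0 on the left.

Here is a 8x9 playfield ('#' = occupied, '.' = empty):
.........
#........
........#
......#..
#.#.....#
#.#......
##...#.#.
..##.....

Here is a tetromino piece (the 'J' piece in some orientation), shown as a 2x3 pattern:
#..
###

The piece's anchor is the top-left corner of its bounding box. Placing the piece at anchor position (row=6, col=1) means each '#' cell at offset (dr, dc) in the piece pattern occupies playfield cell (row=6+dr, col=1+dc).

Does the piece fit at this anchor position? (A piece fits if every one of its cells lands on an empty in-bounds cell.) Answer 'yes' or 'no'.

Answer: no

Derivation:
Check each piece cell at anchor (6, 1):
  offset (0,0) -> (6,1): occupied ('#') -> FAIL
  offset (1,0) -> (7,1): empty -> OK
  offset (1,1) -> (7,2): occupied ('#') -> FAIL
  offset (1,2) -> (7,3): occupied ('#') -> FAIL
All cells valid: no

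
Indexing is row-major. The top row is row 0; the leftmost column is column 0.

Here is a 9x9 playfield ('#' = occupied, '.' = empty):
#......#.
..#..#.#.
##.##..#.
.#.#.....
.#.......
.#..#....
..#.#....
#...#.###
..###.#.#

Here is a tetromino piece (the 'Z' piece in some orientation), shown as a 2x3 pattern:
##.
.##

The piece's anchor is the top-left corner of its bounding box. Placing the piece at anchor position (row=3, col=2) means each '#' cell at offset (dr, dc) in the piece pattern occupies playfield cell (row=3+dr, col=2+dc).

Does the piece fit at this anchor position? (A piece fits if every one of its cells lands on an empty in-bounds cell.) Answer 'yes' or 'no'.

Answer: no

Derivation:
Check each piece cell at anchor (3, 2):
  offset (0,0) -> (3,2): empty -> OK
  offset (0,1) -> (3,3): occupied ('#') -> FAIL
  offset (1,1) -> (4,3): empty -> OK
  offset (1,2) -> (4,4): empty -> OK
All cells valid: no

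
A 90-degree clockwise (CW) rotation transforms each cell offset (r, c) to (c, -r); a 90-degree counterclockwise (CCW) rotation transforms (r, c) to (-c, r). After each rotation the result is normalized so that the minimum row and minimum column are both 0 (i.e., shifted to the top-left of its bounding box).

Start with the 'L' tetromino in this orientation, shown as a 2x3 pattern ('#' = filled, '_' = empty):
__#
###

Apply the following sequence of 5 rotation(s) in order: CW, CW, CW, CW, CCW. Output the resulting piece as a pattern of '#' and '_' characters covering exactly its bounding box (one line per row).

Start:
__#
###
After rotation 1 (CW):
#_
#_
##
After rotation 2 (CW):
###
#__
After rotation 3 (CW):
##
_#
_#
After rotation 4 (CW):
__#
###
After rotation 5 (CCW):
##
_#
_#

Answer: ##
_#
_#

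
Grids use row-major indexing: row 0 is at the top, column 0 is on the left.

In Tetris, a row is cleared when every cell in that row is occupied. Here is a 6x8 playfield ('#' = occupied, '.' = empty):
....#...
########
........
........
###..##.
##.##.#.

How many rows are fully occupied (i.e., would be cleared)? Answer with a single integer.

Check each row:
  row 0: 7 empty cells -> not full
  row 1: 0 empty cells -> FULL (clear)
  row 2: 8 empty cells -> not full
  row 3: 8 empty cells -> not full
  row 4: 3 empty cells -> not full
  row 5: 3 empty cells -> not full
Total rows cleared: 1

Answer: 1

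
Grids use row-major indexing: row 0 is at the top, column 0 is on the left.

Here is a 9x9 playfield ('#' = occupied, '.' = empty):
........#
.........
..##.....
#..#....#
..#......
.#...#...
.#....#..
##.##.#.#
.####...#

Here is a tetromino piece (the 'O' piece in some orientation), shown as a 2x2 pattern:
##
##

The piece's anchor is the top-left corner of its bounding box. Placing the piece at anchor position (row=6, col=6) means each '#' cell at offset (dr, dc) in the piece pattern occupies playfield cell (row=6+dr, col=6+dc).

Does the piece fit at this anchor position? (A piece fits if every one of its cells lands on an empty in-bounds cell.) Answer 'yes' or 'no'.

Check each piece cell at anchor (6, 6):
  offset (0,0) -> (6,6): occupied ('#') -> FAIL
  offset (0,1) -> (6,7): empty -> OK
  offset (1,0) -> (7,6): occupied ('#') -> FAIL
  offset (1,1) -> (7,7): empty -> OK
All cells valid: no

Answer: no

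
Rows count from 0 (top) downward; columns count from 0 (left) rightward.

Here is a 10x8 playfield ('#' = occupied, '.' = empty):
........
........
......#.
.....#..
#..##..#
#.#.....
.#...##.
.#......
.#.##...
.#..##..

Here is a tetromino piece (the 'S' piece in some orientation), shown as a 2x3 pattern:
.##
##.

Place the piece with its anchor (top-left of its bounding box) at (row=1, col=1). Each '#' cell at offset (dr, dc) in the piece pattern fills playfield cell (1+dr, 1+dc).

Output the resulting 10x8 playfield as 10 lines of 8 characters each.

Fill (1+0,1+1) = (1,2)
Fill (1+0,1+2) = (1,3)
Fill (1+1,1+0) = (2,1)
Fill (1+1,1+1) = (2,2)

Answer: ........
..##....
.##...#.
.....#..
#..##..#
#.#.....
.#...##.
.#......
.#.##...
.#..##..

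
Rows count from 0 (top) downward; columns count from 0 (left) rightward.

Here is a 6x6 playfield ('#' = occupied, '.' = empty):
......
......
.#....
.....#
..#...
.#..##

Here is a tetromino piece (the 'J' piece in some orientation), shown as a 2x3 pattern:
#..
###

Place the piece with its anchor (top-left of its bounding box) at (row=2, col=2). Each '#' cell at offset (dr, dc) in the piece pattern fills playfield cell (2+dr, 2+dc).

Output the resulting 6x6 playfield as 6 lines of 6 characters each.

Fill (2+0,2+0) = (2,2)
Fill (2+1,2+0) = (3,2)
Fill (2+1,2+1) = (3,3)
Fill (2+1,2+2) = (3,4)

Answer: ......
......
.##...
..####
..#...
.#..##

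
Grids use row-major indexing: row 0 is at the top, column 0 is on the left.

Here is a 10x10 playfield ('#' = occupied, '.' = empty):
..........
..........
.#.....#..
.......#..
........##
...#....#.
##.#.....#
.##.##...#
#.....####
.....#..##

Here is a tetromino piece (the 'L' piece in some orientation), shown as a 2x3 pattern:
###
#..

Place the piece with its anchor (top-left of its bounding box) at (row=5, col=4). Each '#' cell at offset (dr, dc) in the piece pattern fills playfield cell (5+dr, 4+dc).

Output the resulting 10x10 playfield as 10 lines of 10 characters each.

Answer: ..........
..........
.#.....#..
.......#..
........##
...####.#.
##.##....#
.##.##...#
#.....####
.....#..##

Derivation:
Fill (5+0,4+0) = (5,4)
Fill (5+0,4+1) = (5,5)
Fill (5+0,4+2) = (5,6)
Fill (5+1,4+0) = (6,4)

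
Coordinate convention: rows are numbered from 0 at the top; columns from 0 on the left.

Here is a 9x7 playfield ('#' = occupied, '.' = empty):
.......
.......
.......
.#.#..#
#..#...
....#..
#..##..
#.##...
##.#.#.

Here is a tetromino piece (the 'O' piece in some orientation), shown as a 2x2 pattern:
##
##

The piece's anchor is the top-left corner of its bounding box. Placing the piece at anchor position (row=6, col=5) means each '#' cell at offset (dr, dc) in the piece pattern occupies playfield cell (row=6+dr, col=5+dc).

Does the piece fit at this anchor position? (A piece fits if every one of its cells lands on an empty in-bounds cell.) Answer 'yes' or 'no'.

Check each piece cell at anchor (6, 5):
  offset (0,0) -> (6,5): empty -> OK
  offset (0,1) -> (6,6): empty -> OK
  offset (1,0) -> (7,5): empty -> OK
  offset (1,1) -> (7,6): empty -> OK
All cells valid: yes

Answer: yes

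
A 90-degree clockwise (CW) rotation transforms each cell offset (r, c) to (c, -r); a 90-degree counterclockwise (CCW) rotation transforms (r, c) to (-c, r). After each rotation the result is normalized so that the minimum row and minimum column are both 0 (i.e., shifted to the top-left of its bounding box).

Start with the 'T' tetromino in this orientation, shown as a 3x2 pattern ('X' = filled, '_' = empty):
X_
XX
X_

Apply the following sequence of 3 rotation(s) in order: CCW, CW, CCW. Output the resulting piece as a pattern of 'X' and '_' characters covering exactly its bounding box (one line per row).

Start:
X_
XX
X_
After rotation 1 (CCW):
_X_
XXX
After rotation 2 (CW):
X_
XX
X_
After rotation 3 (CCW):
_X_
XXX

Answer: _X_
XXX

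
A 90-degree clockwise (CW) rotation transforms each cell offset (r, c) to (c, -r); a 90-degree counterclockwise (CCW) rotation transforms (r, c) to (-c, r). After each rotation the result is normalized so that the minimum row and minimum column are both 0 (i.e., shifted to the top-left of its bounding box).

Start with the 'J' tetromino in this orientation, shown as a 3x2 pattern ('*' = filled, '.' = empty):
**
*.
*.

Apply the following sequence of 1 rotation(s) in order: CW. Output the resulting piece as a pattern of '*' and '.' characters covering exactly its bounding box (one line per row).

Start:
**
*.
*.
After rotation 1 (CW):
***
..*

Answer: ***
..*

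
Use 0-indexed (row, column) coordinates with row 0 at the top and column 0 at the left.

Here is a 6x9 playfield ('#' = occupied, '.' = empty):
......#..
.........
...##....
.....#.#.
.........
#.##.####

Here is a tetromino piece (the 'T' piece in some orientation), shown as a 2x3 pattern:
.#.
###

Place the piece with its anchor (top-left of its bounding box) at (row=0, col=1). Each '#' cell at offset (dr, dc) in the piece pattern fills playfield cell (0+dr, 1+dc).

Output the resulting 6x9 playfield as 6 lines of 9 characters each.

Answer: ..#...#..
.###.....
...##....
.....#.#.
.........
#.##.####

Derivation:
Fill (0+0,1+1) = (0,2)
Fill (0+1,1+0) = (1,1)
Fill (0+1,1+1) = (1,2)
Fill (0+1,1+2) = (1,3)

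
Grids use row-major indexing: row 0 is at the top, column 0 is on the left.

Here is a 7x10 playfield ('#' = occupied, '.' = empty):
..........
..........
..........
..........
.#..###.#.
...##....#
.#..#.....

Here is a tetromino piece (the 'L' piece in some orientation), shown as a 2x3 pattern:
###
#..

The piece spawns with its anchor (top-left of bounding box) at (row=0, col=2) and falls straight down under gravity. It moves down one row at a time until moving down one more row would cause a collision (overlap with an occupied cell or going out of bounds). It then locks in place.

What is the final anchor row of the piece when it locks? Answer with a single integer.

Spawn at (row=0, col=2). Try each row:
  row 0: fits
  row 1: fits
  row 2: fits
  row 3: fits
  row 4: blocked -> lock at row 3

Answer: 3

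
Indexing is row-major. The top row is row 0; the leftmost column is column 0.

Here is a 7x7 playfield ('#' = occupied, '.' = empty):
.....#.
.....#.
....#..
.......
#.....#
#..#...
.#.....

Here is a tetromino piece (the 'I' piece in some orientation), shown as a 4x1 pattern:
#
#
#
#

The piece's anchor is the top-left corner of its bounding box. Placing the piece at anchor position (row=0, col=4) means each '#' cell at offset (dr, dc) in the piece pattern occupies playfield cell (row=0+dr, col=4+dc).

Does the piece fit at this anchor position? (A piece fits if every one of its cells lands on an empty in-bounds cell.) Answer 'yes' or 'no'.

Check each piece cell at anchor (0, 4):
  offset (0,0) -> (0,4): empty -> OK
  offset (1,0) -> (1,4): empty -> OK
  offset (2,0) -> (2,4): occupied ('#') -> FAIL
  offset (3,0) -> (3,4): empty -> OK
All cells valid: no

Answer: no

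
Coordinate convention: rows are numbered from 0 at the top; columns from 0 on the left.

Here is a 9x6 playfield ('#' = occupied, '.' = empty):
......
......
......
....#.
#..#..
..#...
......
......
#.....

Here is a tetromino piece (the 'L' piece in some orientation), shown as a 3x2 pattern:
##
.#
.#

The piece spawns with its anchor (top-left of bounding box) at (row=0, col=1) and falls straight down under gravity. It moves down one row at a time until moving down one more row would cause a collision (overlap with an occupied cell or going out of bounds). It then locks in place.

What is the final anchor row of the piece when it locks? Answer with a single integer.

Answer: 2

Derivation:
Spawn at (row=0, col=1). Try each row:
  row 0: fits
  row 1: fits
  row 2: fits
  row 3: blocked -> lock at row 2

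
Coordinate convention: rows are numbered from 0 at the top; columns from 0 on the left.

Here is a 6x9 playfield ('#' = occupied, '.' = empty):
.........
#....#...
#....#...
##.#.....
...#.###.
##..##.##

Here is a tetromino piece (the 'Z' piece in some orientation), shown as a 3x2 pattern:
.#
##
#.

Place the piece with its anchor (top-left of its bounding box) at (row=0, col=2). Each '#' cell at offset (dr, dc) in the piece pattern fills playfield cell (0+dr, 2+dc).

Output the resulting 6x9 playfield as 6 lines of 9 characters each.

Fill (0+0,2+1) = (0,3)
Fill (0+1,2+0) = (1,2)
Fill (0+1,2+1) = (1,3)
Fill (0+2,2+0) = (2,2)

Answer: ...#.....
#.##.#...
#.#..#...
##.#.....
...#.###.
##..##.##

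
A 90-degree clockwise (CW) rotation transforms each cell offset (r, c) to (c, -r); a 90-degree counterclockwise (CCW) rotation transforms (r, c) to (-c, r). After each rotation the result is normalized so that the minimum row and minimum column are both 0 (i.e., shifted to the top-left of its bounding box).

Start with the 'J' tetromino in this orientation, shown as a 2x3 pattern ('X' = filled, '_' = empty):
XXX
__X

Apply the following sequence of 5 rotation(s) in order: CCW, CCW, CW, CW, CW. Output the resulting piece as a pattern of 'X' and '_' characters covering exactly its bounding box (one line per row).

Start:
XXX
__X
After rotation 1 (CCW):
XX
X_
X_
After rotation 2 (CCW):
X__
XXX
After rotation 3 (CW):
XX
X_
X_
After rotation 4 (CW):
XXX
__X
After rotation 5 (CW):
_X
_X
XX

Answer: _X
_X
XX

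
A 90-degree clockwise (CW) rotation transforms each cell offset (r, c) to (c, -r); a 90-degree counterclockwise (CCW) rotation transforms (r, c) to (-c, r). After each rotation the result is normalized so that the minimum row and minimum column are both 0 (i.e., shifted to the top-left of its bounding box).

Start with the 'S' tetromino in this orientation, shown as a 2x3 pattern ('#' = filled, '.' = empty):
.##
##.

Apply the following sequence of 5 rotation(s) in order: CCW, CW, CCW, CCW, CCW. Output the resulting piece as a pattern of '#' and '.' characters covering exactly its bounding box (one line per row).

Answer: #.
##
.#

Derivation:
Start:
.##
##.
After rotation 1 (CCW):
#.
##
.#
After rotation 2 (CW):
.##
##.
After rotation 3 (CCW):
#.
##
.#
After rotation 4 (CCW):
.##
##.
After rotation 5 (CCW):
#.
##
.#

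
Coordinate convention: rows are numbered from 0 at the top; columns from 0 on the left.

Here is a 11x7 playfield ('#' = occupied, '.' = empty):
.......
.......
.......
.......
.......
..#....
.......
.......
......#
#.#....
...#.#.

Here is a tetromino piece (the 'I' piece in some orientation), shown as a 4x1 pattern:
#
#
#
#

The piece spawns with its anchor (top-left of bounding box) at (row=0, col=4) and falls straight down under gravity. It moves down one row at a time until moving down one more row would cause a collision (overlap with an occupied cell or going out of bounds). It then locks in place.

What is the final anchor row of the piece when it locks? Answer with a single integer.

Answer: 7

Derivation:
Spawn at (row=0, col=4). Try each row:
  row 0: fits
  row 1: fits
  row 2: fits
  row 3: fits
  row 4: fits
  row 5: fits
  row 6: fits
  row 7: fits
  row 8: blocked -> lock at row 7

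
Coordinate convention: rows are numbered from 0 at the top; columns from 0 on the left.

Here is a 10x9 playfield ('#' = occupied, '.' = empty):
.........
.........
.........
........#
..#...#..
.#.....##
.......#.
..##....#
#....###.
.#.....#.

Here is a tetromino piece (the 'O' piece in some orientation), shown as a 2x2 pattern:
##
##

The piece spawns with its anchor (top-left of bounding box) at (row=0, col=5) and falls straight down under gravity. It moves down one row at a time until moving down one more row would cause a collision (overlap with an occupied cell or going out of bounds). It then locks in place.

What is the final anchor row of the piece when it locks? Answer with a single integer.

Answer: 2

Derivation:
Spawn at (row=0, col=5). Try each row:
  row 0: fits
  row 1: fits
  row 2: fits
  row 3: blocked -> lock at row 2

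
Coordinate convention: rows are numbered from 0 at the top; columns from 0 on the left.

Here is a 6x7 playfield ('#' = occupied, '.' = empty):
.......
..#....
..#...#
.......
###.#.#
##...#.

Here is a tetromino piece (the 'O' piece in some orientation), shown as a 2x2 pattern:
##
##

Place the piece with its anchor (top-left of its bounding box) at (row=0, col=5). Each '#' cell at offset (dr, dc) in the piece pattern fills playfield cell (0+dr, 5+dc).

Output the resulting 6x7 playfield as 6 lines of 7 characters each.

Answer: .....##
..#..##
..#...#
.......
###.#.#
##...#.

Derivation:
Fill (0+0,5+0) = (0,5)
Fill (0+0,5+1) = (0,6)
Fill (0+1,5+0) = (1,5)
Fill (0+1,5+1) = (1,6)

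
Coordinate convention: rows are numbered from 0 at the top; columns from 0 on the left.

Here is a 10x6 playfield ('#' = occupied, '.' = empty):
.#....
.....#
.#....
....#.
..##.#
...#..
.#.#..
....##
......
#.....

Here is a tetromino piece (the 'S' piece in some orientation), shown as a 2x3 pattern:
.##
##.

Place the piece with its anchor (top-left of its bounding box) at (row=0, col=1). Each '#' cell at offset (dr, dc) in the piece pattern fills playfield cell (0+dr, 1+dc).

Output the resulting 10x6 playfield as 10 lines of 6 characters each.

Answer: .###..
.##..#
.#....
....#.
..##.#
...#..
.#.#..
....##
......
#.....

Derivation:
Fill (0+0,1+1) = (0,2)
Fill (0+0,1+2) = (0,3)
Fill (0+1,1+0) = (1,1)
Fill (0+1,1+1) = (1,2)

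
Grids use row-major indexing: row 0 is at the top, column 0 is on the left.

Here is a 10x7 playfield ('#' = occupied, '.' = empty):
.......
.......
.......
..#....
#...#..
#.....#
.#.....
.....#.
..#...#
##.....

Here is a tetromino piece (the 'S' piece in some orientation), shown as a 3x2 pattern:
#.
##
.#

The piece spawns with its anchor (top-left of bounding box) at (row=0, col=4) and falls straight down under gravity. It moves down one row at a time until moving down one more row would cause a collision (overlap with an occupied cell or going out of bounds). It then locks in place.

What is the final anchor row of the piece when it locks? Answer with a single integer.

Answer: 2

Derivation:
Spawn at (row=0, col=4). Try each row:
  row 0: fits
  row 1: fits
  row 2: fits
  row 3: blocked -> lock at row 2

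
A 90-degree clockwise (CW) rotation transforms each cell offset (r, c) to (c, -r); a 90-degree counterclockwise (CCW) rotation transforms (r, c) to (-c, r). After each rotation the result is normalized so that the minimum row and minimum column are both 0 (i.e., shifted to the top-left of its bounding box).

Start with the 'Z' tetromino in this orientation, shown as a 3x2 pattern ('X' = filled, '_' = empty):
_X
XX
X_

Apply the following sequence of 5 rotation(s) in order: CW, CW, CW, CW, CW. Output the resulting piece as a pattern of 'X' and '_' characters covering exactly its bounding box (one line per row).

Start:
_X
XX
X_
After rotation 1 (CW):
XX_
_XX
After rotation 2 (CW):
_X
XX
X_
After rotation 3 (CW):
XX_
_XX
After rotation 4 (CW):
_X
XX
X_
After rotation 5 (CW):
XX_
_XX

Answer: XX_
_XX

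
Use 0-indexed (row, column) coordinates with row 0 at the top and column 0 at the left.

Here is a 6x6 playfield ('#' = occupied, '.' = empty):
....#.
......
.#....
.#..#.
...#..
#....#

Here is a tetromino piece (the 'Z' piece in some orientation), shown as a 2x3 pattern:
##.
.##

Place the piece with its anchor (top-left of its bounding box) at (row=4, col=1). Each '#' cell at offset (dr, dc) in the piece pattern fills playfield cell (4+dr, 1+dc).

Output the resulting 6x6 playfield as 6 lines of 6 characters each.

Answer: ....#.
......
.#....
.#..#.
.###..
#.##.#

Derivation:
Fill (4+0,1+0) = (4,1)
Fill (4+0,1+1) = (4,2)
Fill (4+1,1+1) = (5,2)
Fill (4+1,1+2) = (5,3)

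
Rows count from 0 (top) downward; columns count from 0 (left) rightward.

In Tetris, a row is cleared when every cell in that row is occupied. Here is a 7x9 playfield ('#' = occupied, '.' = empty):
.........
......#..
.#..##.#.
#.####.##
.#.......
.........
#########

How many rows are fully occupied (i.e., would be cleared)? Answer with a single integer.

Answer: 1

Derivation:
Check each row:
  row 0: 9 empty cells -> not full
  row 1: 8 empty cells -> not full
  row 2: 5 empty cells -> not full
  row 3: 2 empty cells -> not full
  row 4: 8 empty cells -> not full
  row 5: 9 empty cells -> not full
  row 6: 0 empty cells -> FULL (clear)
Total rows cleared: 1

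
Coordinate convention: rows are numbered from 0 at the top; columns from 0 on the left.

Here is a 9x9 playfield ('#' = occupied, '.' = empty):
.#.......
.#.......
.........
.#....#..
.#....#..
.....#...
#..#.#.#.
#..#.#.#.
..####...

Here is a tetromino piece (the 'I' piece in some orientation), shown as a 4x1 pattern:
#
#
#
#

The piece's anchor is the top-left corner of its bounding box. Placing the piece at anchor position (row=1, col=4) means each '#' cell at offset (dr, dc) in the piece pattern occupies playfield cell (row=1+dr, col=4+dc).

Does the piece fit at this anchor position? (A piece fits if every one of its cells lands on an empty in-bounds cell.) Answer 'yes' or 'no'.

Check each piece cell at anchor (1, 4):
  offset (0,0) -> (1,4): empty -> OK
  offset (1,0) -> (2,4): empty -> OK
  offset (2,0) -> (3,4): empty -> OK
  offset (3,0) -> (4,4): empty -> OK
All cells valid: yes

Answer: yes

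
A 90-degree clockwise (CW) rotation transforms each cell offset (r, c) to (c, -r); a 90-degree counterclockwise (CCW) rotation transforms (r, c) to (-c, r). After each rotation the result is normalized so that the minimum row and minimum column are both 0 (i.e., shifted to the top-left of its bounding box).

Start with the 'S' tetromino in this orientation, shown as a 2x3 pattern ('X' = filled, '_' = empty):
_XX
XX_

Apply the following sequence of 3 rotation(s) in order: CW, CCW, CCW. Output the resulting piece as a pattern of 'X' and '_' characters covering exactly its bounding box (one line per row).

Start:
_XX
XX_
After rotation 1 (CW):
X_
XX
_X
After rotation 2 (CCW):
_XX
XX_
After rotation 3 (CCW):
X_
XX
_X

Answer: X_
XX
_X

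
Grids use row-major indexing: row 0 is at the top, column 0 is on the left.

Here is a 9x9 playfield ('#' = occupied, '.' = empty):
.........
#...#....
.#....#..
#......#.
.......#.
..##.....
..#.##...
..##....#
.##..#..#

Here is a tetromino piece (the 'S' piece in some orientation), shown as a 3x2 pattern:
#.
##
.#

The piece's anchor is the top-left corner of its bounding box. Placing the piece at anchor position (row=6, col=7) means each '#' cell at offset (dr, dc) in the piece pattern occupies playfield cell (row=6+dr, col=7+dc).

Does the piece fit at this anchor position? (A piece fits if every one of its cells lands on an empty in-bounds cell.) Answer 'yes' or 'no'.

Answer: no

Derivation:
Check each piece cell at anchor (6, 7):
  offset (0,0) -> (6,7): empty -> OK
  offset (1,0) -> (7,7): empty -> OK
  offset (1,1) -> (7,8): occupied ('#') -> FAIL
  offset (2,1) -> (8,8): occupied ('#') -> FAIL
All cells valid: no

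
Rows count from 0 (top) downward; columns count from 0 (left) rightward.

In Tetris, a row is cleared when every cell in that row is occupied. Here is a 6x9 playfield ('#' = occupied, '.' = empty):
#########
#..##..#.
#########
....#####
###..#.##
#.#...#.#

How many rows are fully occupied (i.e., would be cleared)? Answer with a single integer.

Check each row:
  row 0: 0 empty cells -> FULL (clear)
  row 1: 5 empty cells -> not full
  row 2: 0 empty cells -> FULL (clear)
  row 3: 4 empty cells -> not full
  row 4: 3 empty cells -> not full
  row 5: 5 empty cells -> not full
Total rows cleared: 2

Answer: 2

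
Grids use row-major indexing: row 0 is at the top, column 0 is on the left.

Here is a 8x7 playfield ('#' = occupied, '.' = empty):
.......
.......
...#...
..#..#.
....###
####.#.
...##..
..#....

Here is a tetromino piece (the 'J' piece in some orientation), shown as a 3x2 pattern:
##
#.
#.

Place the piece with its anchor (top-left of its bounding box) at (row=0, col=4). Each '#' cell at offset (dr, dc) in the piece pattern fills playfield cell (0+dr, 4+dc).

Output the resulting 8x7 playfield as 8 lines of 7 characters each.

Fill (0+0,4+0) = (0,4)
Fill (0+0,4+1) = (0,5)
Fill (0+1,4+0) = (1,4)
Fill (0+2,4+0) = (2,4)

Answer: ....##.
....#..
...##..
..#..#.
....###
####.#.
...##..
..#....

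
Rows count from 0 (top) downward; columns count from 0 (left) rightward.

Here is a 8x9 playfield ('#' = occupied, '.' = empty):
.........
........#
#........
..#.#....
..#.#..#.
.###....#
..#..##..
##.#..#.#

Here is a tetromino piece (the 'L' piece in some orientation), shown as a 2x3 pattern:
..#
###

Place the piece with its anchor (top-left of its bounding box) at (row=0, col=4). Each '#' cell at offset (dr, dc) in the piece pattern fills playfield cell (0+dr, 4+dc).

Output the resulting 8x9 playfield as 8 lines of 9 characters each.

Answer: ......#..
....###.#
#........
..#.#....
..#.#..#.
.###....#
..#..##..
##.#..#.#

Derivation:
Fill (0+0,4+2) = (0,6)
Fill (0+1,4+0) = (1,4)
Fill (0+1,4+1) = (1,5)
Fill (0+1,4+2) = (1,6)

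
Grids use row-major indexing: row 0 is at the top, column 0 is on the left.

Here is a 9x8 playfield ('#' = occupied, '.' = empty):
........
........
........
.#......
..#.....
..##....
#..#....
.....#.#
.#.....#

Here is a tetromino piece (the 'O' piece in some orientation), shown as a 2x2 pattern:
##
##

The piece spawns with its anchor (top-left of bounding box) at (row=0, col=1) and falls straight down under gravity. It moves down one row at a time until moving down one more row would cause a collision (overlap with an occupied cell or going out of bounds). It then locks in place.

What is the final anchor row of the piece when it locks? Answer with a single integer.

Answer: 1

Derivation:
Spawn at (row=0, col=1). Try each row:
  row 0: fits
  row 1: fits
  row 2: blocked -> lock at row 1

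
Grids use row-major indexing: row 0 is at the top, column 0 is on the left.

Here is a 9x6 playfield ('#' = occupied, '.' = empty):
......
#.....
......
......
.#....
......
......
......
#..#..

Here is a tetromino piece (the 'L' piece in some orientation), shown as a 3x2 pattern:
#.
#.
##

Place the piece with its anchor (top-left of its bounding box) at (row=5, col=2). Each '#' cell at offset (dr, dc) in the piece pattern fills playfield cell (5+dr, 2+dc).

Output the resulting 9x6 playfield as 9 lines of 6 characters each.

Fill (5+0,2+0) = (5,2)
Fill (5+1,2+0) = (6,2)
Fill (5+2,2+0) = (7,2)
Fill (5+2,2+1) = (7,3)

Answer: ......
#.....
......
......
.#....
..#...
..#...
..##..
#..#..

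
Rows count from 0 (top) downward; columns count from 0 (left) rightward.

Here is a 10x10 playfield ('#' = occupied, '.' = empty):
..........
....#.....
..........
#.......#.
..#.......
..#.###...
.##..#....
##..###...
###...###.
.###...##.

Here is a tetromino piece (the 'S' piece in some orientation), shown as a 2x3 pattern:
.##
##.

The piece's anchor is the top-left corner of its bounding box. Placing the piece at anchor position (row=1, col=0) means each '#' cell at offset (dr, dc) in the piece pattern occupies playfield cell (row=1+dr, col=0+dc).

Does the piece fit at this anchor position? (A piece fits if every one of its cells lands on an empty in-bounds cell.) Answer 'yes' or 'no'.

Answer: yes

Derivation:
Check each piece cell at anchor (1, 0):
  offset (0,1) -> (1,1): empty -> OK
  offset (0,2) -> (1,2): empty -> OK
  offset (1,0) -> (2,0): empty -> OK
  offset (1,1) -> (2,1): empty -> OK
All cells valid: yes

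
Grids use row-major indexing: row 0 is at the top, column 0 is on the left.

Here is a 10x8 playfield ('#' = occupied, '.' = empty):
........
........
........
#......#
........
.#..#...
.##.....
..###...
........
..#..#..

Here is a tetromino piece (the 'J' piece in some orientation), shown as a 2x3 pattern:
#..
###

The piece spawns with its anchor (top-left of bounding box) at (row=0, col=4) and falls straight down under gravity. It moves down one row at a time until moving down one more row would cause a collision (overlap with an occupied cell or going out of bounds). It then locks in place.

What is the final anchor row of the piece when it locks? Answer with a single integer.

Spawn at (row=0, col=4). Try each row:
  row 0: fits
  row 1: fits
  row 2: fits
  row 3: fits
  row 4: blocked -> lock at row 3

Answer: 3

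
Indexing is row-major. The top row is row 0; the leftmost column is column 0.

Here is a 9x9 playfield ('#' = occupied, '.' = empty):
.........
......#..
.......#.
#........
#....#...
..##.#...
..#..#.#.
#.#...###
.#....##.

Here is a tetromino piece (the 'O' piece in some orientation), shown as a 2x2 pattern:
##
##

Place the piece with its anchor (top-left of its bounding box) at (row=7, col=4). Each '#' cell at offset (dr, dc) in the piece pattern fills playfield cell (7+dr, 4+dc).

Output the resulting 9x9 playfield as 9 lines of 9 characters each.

Answer: .........
......#..
.......#.
#........
#....#...
..##.#...
..#..#.#.
#.#.#####
.#..####.

Derivation:
Fill (7+0,4+0) = (7,4)
Fill (7+0,4+1) = (7,5)
Fill (7+1,4+0) = (8,4)
Fill (7+1,4+1) = (8,5)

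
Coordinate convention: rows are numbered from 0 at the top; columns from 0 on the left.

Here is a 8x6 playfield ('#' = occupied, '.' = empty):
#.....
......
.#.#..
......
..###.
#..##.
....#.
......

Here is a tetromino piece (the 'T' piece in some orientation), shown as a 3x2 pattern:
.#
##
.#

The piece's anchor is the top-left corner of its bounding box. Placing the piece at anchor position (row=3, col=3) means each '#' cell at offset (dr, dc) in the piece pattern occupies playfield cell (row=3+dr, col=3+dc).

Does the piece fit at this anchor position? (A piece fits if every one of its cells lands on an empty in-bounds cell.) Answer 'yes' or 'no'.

Check each piece cell at anchor (3, 3):
  offset (0,1) -> (3,4): empty -> OK
  offset (1,0) -> (4,3): occupied ('#') -> FAIL
  offset (1,1) -> (4,4): occupied ('#') -> FAIL
  offset (2,1) -> (5,4): occupied ('#') -> FAIL
All cells valid: no

Answer: no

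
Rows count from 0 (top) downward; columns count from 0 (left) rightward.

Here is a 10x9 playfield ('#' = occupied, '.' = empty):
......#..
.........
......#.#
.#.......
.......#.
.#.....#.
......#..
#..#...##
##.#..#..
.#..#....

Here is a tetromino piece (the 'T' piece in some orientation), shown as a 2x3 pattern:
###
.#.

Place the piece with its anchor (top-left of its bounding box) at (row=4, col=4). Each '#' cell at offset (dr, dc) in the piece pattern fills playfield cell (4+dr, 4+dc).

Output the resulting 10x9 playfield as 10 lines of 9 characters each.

Answer: ......#..
.........
......#.#
.#.......
....####.
.#...#.#.
......#..
#..#...##
##.#..#..
.#..#....

Derivation:
Fill (4+0,4+0) = (4,4)
Fill (4+0,4+1) = (4,5)
Fill (4+0,4+2) = (4,6)
Fill (4+1,4+1) = (5,5)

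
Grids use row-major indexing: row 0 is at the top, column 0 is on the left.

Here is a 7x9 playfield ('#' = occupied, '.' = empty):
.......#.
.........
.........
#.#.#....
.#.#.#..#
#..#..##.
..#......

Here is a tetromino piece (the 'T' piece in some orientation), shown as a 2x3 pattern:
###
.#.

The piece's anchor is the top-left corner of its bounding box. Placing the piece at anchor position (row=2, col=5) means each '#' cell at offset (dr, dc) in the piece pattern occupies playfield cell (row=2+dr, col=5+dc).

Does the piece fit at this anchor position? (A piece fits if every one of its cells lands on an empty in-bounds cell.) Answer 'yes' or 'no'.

Check each piece cell at anchor (2, 5):
  offset (0,0) -> (2,5): empty -> OK
  offset (0,1) -> (2,6): empty -> OK
  offset (0,2) -> (2,7): empty -> OK
  offset (1,1) -> (3,6): empty -> OK
All cells valid: yes

Answer: yes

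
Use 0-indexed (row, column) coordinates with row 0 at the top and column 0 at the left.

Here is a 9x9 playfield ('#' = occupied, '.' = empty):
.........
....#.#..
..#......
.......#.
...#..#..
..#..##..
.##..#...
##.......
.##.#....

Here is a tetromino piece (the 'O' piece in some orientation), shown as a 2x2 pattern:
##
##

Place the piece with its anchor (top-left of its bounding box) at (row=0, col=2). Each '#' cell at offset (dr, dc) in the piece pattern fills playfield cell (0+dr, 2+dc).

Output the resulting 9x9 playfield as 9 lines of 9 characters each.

Fill (0+0,2+0) = (0,2)
Fill (0+0,2+1) = (0,3)
Fill (0+1,2+0) = (1,2)
Fill (0+1,2+1) = (1,3)

Answer: ..##.....
..###.#..
..#......
.......#.
...#..#..
..#..##..
.##..#...
##.......
.##.#....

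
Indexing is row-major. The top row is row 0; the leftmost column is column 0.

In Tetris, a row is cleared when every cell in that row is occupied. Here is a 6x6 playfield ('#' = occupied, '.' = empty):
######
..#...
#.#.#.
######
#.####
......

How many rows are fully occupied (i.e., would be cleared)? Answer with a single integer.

Check each row:
  row 0: 0 empty cells -> FULL (clear)
  row 1: 5 empty cells -> not full
  row 2: 3 empty cells -> not full
  row 3: 0 empty cells -> FULL (clear)
  row 4: 1 empty cell -> not full
  row 5: 6 empty cells -> not full
Total rows cleared: 2

Answer: 2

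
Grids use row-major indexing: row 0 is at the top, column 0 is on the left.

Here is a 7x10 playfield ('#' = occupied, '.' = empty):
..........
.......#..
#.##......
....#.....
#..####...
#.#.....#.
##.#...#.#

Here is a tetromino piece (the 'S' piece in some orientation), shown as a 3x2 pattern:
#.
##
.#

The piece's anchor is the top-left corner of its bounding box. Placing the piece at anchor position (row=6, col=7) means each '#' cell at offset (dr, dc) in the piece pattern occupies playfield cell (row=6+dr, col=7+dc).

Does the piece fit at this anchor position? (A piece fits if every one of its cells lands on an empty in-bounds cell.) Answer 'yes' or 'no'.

Answer: no

Derivation:
Check each piece cell at anchor (6, 7):
  offset (0,0) -> (6,7): occupied ('#') -> FAIL
  offset (1,0) -> (7,7): out of bounds -> FAIL
  offset (1,1) -> (7,8): out of bounds -> FAIL
  offset (2,1) -> (8,8): out of bounds -> FAIL
All cells valid: no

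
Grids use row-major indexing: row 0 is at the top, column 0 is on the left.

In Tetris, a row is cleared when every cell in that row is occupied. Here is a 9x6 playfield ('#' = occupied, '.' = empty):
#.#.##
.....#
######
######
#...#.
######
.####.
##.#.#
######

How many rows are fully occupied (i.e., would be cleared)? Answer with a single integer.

Answer: 4

Derivation:
Check each row:
  row 0: 2 empty cells -> not full
  row 1: 5 empty cells -> not full
  row 2: 0 empty cells -> FULL (clear)
  row 3: 0 empty cells -> FULL (clear)
  row 4: 4 empty cells -> not full
  row 5: 0 empty cells -> FULL (clear)
  row 6: 2 empty cells -> not full
  row 7: 2 empty cells -> not full
  row 8: 0 empty cells -> FULL (clear)
Total rows cleared: 4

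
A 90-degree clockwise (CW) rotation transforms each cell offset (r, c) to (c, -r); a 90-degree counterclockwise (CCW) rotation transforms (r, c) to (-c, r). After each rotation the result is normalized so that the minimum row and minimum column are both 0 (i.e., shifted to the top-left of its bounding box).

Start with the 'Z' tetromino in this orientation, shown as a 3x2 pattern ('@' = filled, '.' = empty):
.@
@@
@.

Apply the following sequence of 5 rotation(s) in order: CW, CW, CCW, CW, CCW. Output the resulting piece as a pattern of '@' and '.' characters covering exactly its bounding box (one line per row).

Answer: @@.
.@@

Derivation:
Start:
.@
@@
@.
After rotation 1 (CW):
@@.
.@@
After rotation 2 (CW):
.@
@@
@.
After rotation 3 (CCW):
@@.
.@@
After rotation 4 (CW):
.@
@@
@.
After rotation 5 (CCW):
@@.
.@@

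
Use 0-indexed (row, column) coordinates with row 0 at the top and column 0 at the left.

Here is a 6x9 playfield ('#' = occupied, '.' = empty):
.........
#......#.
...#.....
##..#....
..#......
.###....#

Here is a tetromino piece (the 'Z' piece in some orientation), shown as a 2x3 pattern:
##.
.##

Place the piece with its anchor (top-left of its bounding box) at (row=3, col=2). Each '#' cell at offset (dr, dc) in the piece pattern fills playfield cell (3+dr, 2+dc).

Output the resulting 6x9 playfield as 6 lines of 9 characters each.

Answer: .........
#......#.
...#.....
#####....
..###....
.###....#

Derivation:
Fill (3+0,2+0) = (3,2)
Fill (3+0,2+1) = (3,3)
Fill (3+1,2+1) = (4,3)
Fill (3+1,2+2) = (4,4)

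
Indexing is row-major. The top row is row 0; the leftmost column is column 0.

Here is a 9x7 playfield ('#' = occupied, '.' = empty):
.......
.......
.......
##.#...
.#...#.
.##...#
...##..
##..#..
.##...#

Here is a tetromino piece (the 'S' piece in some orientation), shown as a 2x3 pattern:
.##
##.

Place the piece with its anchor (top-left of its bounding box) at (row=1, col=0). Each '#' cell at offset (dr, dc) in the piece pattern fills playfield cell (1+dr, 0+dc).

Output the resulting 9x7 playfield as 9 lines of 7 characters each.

Fill (1+0,0+1) = (1,1)
Fill (1+0,0+2) = (1,2)
Fill (1+1,0+0) = (2,0)
Fill (1+1,0+1) = (2,1)

Answer: .......
.##....
##.....
##.#...
.#...#.
.##...#
...##..
##..#..
.##...#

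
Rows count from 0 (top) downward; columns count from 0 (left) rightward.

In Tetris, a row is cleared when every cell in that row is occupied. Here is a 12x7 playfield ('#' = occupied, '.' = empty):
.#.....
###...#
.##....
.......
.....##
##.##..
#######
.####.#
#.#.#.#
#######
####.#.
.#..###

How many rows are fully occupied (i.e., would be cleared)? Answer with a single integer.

Check each row:
  row 0: 6 empty cells -> not full
  row 1: 3 empty cells -> not full
  row 2: 5 empty cells -> not full
  row 3: 7 empty cells -> not full
  row 4: 5 empty cells -> not full
  row 5: 3 empty cells -> not full
  row 6: 0 empty cells -> FULL (clear)
  row 7: 2 empty cells -> not full
  row 8: 3 empty cells -> not full
  row 9: 0 empty cells -> FULL (clear)
  row 10: 2 empty cells -> not full
  row 11: 3 empty cells -> not full
Total rows cleared: 2

Answer: 2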